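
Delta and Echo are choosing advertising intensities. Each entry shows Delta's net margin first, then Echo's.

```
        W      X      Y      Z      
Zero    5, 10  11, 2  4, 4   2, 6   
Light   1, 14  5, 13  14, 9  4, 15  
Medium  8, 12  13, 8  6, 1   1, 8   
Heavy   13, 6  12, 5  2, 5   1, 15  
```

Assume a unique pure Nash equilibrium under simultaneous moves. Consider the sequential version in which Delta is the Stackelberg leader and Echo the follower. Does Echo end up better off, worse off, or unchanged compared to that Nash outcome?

Echo best-responds to each possible Delta move:
- Zero: Echo compares 10, 2, 4, 6 and picks W; Delta would get 5.
- Light: Echo compares 14, 13, 9, 15 and picks Z; Delta would get 4.
- Medium: Echo compares 12, 8, 1, 8 and picks W; Delta would get 8.
- Heavy: Echo compares 6, 5, 5, 15 and picks Z; Delta would get 1.
Delta's induced payoffs are 5, 4, 8, 1, so Delta commits to Medium. Subgame-perfect outcome: (Medium, W) with payoffs (8, 12).
For the simultaneous game, intersect best replies.
Delta's best replies: W→Heavy; X→Medium; Y→Light; Z→Light.
Echo's best replies: Zero→W; Light→Z; Medium→W; Heavy→Z.
Only (Light, Z) has each player best-responding; Nash payoffs (4, 15).
Echo earns 12 sequentially versus 15 at the Nash outcome: worse off.

worse off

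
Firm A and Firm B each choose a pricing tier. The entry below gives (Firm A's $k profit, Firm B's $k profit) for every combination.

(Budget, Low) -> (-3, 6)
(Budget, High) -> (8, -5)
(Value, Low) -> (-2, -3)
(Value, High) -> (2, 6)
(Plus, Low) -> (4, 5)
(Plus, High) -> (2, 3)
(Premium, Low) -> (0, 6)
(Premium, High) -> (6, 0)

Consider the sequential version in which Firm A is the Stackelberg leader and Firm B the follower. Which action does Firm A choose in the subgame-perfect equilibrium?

Plus

Firm B best-responds to each possible Firm A move:
- Budget → Firm B plays Low (best of 6, -5); Firm A gets -3.
- Value → Firm B plays High (best of -3, 6); Firm A gets 2.
- Plus → Firm B plays Low (best of 5, 3); Firm A gets 4.
- Premium → Firm B plays Low (best of 6, 0); Firm A gets 0.
Maximizing over -3, 2, 4, 0, Firm A chooses Plus. Subgame-perfect outcome: (Plus, Low) with payoffs (4, 5).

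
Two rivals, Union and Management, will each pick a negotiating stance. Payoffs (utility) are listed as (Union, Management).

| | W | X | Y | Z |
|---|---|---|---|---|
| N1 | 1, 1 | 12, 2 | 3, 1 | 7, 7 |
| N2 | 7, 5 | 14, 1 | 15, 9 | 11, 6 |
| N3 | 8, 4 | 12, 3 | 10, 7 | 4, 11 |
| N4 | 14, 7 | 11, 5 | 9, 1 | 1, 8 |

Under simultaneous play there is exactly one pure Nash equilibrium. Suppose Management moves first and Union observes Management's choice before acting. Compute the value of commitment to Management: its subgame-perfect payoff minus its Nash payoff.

Solve by backward induction (Management leads).
- W: Union compares 1, 7, 8, 14 and picks N4; Management would get 7.
- X: Union compares 12, 14, 12, 11 and picks N2; Management would get 1.
- Y: Union compares 3, 15, 10, 9 and picks N2; Management would get 9.
- Z: Union compares 7, 11, 4, 1 and picks N2; Management would get 6.
Management's induced payoffs are 7, 1, 9, 6, so Management commits to Y. Subgame-perfect outcome: (N2, Y) with payoffs (15, 9).
For the simultaneous game, intersect best replies.
Union's best replies: W→N4; X→N2; Y→N2; Z→N2.
Management's best replies: N1→Z; N2→Y; N3→Z; N4→Z.
Only (N2, Y) has each player best-responding; Nash payoffs (15, 9).
Management's commitment gain: 9 − 9 = 0.

0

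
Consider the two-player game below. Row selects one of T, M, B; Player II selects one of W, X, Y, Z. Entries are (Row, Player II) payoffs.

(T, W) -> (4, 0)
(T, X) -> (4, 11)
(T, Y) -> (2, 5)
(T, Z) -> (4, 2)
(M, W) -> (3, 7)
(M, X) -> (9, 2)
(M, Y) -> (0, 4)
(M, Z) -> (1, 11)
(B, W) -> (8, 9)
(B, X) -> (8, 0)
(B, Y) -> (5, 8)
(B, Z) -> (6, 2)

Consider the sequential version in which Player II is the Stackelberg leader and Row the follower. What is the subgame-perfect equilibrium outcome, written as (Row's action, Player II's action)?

Row best-responds to each possible Player II move:
- W: Row compares 4, 3, 8 and picks B; Player II would get 9.
- X: Row compares 4, 9, 8 and picks M; Player II would get 2.
- Y: Row compares 2, 0, 5 and picks B; Player II would get 8.
- Z: Row compares 4, 1, 6 and picks B; Player II would get 2.
Maximizing over 9, 2, 8, 2, Player II chooses W. Subgame-perfect outcome: (B, W) with payoffs (8, 9).

(B, W)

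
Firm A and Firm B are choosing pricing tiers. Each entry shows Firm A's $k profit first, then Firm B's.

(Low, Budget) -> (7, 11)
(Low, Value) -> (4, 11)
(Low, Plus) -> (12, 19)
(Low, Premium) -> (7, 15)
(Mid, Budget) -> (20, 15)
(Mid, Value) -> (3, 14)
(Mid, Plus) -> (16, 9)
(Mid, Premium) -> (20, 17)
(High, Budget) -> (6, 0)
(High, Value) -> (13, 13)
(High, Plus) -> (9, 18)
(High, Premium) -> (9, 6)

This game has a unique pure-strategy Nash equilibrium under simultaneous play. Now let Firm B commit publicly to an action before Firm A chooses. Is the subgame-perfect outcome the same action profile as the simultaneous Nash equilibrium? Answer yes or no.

Backward induction with Firm B moving first.
- Budget → Firm A plays Mid (best of 7, 20, 6); Firm B gets 15.
- Value → Firm A plays High (best of 4, 3, 13); Firm B gets 13.
- Plus → Firm A plays Mid (best of 12, 16, 9); Firm B gets 9.
- Premium → Firm A plays Mid (best of 7, 20, 9); Firm B gets 17.
Firm B's induced payoffs are 15, 13, 9, 17, so Firm B commits to Premium. Subgame-perfect outcome: (Mid, Premium) with payoffs (20, 17).
For the simultaneous game, intersect best replies.
Firm A's best replies: Budget→Mid; Value→High; Plus→Mid; Premium→Mid.
Firm B's best replies: Low→Plus; Mid→Premium; High→Plus.
Only (Mid, Premium) has each player best-responding; Nash payoffs (20, 17).
Sequential outcome (Mid, Premium) coincides with the Nash profile (Mid, Premium).

yes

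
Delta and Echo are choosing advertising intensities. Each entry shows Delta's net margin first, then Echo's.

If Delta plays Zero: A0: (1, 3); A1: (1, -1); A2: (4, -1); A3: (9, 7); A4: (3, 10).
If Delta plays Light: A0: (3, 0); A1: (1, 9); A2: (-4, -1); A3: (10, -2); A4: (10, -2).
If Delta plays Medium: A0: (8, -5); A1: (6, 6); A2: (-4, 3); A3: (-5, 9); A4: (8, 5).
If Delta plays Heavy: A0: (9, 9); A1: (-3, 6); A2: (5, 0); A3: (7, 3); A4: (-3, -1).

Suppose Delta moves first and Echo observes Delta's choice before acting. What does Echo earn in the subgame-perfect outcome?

9

Echo best-responds to each possible Delta move:
- Zero: Echo compares 3, -1, -1, 7, 10 and picks A4; Delta would get 3.
- Light: Echo compares 0, 9, -1, -2, -2 and picks A1; Delta would get 1.
- Medium: Echo compares -5, 6, 3, 9, 5 and picks A3; Delta would get -5.
- Heavy: Echo compares 9, 6, 0, 3, -1 and picks A0; Delta would get 9.
Among 3, 1, -5, 9, the best is 9 at Heavy. Subgame-perfect outcome: (Heavy, A0) with payoffs (9, 9).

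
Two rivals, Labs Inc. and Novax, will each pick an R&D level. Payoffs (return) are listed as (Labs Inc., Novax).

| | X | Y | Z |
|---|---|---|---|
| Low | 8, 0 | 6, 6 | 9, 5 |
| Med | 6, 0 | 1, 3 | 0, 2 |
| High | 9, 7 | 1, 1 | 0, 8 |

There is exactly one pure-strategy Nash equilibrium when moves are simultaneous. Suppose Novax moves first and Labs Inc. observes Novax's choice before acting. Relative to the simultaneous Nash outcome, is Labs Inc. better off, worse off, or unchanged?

Backward induction with Novax moving first.
- X → Labs Inc. plays High (best of 8, 6, 9); Novax gets 7.
- Y → Labs Inc. plays Low (best of 6, 1, 1); Novax gets 6.
- Z → Labs Inc. plays Low (best of 9, 0, 0); Novax gets 5.
Maximizing over 7, 6, 5, Novax chooses X. Subgame-perfect outcome: (High, X) with payoffs (9, 7).
Now find the simultaneous Nash equilibrium.
Labs Inc.'s best replies: X→High; Y→Low; Z→Low.
Novax's best replies: Low→Y; Med→Y; High→Z.
Only (Low, Y) has each player best-responding; Nash payoffs (6, 6).
Labs Inc. earns 9 sequentially versus 6 at the Nash outcome: better off.

better off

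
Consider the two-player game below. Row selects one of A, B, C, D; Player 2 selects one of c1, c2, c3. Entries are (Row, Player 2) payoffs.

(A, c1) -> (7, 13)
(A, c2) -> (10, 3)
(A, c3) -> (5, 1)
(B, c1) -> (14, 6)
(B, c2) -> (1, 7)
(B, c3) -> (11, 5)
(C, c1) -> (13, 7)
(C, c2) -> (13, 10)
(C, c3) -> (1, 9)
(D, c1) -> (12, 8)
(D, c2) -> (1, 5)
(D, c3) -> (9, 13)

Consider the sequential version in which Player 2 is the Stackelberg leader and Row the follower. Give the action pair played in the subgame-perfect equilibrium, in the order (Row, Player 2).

(C, c2)

Solve by backward induction (Player 2 leads).
- c1 → Row plays B (best of 7, 14, 13, 12); Player 2 gets 6.
- c2 → Row plays C (best of 10, 1, 13, 1); Player 2 gets 10.
- c3 → Row plays B (best of 5, 11, 1, 9); Player 2 gets 5.
Player 2's induced payoffs are 6, 10, 5, so Player 2 commits to c2. Subgame-perfect outcome: (C, c2) with payoffs (13, 10).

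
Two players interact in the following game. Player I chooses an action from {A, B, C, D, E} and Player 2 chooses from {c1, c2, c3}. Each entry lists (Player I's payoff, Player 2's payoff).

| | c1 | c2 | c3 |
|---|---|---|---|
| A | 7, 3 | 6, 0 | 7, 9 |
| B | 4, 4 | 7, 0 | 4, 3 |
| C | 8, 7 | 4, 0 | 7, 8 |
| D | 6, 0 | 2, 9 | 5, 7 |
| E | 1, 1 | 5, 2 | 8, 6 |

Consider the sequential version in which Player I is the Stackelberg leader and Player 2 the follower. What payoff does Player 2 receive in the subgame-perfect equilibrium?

Solve by backward induction (Player I leads).
- A: Player 2 compares 3, 0, 9 and picks c3; Player I would get 7.
- B: Player 2 compares 4, 0, 3 and picks c1; Player I would get 4.
- C: Player 2 compares 7, 0, 8 and picks c3; Player I would get 7.
- D: Player 2 compares 0, 9, 7 and picks c2; Player I would get 2.
- E: Player 2 compares 1, 2, 6 and picks c3; Player I would get 8.
Player I's induced payoffs are 7, 4, 7, 2, 8, so Player I commits to E. Subgame-perfect outcome: (E, c3) with payoffs (8, 6).

6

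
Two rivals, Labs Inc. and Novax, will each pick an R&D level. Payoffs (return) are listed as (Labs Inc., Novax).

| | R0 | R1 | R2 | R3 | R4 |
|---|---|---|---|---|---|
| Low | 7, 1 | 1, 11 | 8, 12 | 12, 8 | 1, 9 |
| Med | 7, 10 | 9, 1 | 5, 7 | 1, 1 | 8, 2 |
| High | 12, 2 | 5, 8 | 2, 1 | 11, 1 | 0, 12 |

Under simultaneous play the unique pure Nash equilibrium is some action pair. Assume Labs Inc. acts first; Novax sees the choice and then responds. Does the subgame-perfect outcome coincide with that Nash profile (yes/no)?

yes

Solve by backward induction (Labs Inc. leads).
- Low: Novax compares 1, 11, 12, 8, 9 and picks R2; Labs Inc. would get 8.
- Med: Novax compares 10, 1, 7, 1, 2 and picks R0; Labs Inc. would get 7.
- High: Novax compares 2, 8, 1, 1, 12 and picks R4; Labs Inc. would get 0.
Among 8, 7, 0, the best is 8 at Low. Subgame-perfect outcome: (Low, R2) with payoffs (8, 12).
Under simultaneous play:
Labs Inc.'s best replies: R0→High; R1→Med; R2→Low; R3→Low; R4→Med.
Novax's best replies: Low→R2; Med→R0; High→R4.
The unique mutual best reply is (Low, R2), giving (8, 12).
Sequential outcome (Low, R2) coincides with the Nash profile (Low, R2).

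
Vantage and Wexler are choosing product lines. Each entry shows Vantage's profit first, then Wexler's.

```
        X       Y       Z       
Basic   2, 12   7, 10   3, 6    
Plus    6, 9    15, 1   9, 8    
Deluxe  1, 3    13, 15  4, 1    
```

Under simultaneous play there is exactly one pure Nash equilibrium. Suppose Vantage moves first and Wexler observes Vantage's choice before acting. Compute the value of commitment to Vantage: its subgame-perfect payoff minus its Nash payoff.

Solve by backward induction (Vantage leads).
- Basic → Wexler plays X (best of 12, 10, 6); Vantage gets 2.
- Plus → Wexler plays X (best of 9, 1, 8); Vantage gets 6.
- Deluxe → Wexler plays Y (best of 3, 15, 1); Vantage gets 13.
Among 2, 6, 13, the best is 13 at Deluxe. Subgame-perfect outcome: (Deluxe, Y) with payoffs (13, 15).
For the simultaneous game, intersect best replies.
Vantage's best replies: X→Plus; Y→Plus; Z→Plus.
Wexler's best replies: Basic→X; Plus→X; Deluxe→Y.
Only (Plus, X) has each player best-responding; Nash payoffs (6, 9).
Vantage's commitment gain: 13 − 6 = 7.

7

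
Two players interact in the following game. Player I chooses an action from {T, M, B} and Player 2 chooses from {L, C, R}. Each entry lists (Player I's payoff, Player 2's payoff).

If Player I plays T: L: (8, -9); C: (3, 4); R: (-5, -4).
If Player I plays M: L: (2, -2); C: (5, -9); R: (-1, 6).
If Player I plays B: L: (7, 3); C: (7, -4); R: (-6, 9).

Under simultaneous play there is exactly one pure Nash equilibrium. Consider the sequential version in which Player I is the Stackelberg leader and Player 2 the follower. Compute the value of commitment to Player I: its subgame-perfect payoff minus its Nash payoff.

4

Player 2 best-responds to each possible Player I move:
- T: BR = C, leader payoff 3.
- M: BR = R, leader payoff -1.
- B: BR = R, leader payoff -6.
Among 3, -1, -6, the best is 3 at T. Subgame-perfect outcome: (T, C) with payoffs (3, 4).
Now find the simultaneous Nash equilibrium.
Player I's best replies: L→T; C→B; R→M.
Player 2's best replies: T→C; M→R; B→R.
The unique mutual best reply is (M, R), giving (-1, 6).
Player I's commitment gain: 3 − -1 = 4.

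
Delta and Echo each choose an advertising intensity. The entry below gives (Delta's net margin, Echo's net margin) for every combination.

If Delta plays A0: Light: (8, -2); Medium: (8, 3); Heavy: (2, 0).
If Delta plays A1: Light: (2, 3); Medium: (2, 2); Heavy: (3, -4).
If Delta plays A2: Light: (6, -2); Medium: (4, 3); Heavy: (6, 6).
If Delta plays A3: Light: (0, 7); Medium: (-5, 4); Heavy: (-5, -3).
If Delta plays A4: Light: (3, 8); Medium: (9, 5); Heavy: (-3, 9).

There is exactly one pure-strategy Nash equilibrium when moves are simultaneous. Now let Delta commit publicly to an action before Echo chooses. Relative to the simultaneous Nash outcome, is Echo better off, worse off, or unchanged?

Solve by backward induction (Delta leads).
- A0 → Echo plays Medium (best of -2, 3, 0); Delta gets 8.
- A1 → Echo plays Light (best of 3, 2, -4); Delta gets 2.
- A2 → Echo plays Heavy (best of -2, 3, 6); Delta gets 6.
- A3 → Echo plays Light (best of 7, 4, -3); Delta gets 0.
- A4 → Echo plays Heavy (best of 8, 5, 9); Delta gets -3.
Among 8, 2, 6, 0, -3, the best is 8 at A0. Subgame-perfect outcome: (A0, Medium) with payoffs (8, 3).
For the simultaneous game, intersect best replies.
Delta's best replies: Light→A0; Medium→A4; Heavy→A2.
Echo's best replies: A0→Medium; A1→Light; A2→Heavy; A3→Light; A4→Heavy.
The unique mutual best reply is (A2, Heavy), giving (6, 6).
Echo earns 3 sequentially versus 6 at the Nash outcome: worse off.

worse off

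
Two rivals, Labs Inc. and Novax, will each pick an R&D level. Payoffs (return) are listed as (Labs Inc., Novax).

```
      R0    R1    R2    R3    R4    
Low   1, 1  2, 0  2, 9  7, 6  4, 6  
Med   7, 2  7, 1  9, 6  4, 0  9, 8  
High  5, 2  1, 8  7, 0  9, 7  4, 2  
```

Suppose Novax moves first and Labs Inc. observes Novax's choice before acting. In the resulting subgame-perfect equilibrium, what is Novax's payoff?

Labs Inc. best-responds to each possible Novax move:
- R0: Labs Inc. compares 1, 7, 5 and picks Med; Novax would get 2.
- R1: Labs Inc. compares 2, 7, 1 and picks Med; Novax would get 1.
- R2: Labs Inc. compares 2, 9, 7 and picks Med; Novax would get 6.
- R3: Labs Inc. compares 7, 4, 9 and picks High; Novax would get 7.
- R4: Labs Inc. compares 4, 9, 4 and picks Med; Novax would get 8.
Among 2, 1, 6, 7, 8, the best is 8 at R4. Subgame-perfect outcome: (Med, R4) with payoffs (9, 8).

8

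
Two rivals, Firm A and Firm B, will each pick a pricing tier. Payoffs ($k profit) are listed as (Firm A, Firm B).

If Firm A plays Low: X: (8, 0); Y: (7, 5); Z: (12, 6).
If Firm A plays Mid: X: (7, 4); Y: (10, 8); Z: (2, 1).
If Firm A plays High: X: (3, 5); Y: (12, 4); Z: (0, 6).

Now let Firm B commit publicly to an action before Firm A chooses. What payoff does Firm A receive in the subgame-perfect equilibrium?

12

Solve by backward induction (Firm B leads).
- X → Firm A plays Low (best of 8, 7, 3); Firm B gets 0.
- Y → Firm A plays High (best of 7, 10, 12); Firm B gets 4.
- Z → Firm A plays Low (best of 12, 2, 0); Firm B gets 6.
Maximizing over 0, 4, 6, Firm B chooses Z. Subgame-perfect outcome: (Low, Z) with payoffs (12, 6).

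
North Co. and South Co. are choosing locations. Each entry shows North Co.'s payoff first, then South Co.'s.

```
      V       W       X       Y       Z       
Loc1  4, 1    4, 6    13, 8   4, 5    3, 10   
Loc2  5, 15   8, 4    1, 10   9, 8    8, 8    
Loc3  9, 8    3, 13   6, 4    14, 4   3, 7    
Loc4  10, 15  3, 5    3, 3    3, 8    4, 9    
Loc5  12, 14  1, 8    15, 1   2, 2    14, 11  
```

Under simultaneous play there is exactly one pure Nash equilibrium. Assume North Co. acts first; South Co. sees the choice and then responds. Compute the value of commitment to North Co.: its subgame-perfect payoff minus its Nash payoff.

South Co. best-responds to each possible North Co. move:
- Loc1: South Co. compares 1, 6, 8, 5, 10 and picks Z; North Co. would get 3.
- Loc2: South Co. compares 15, 4, 10, 8, 8 and picks V; North Co. would get 5.
- Loc3: South Co. compares 8, 13, 4, 4, 7 and picks W; North Co. would get 3.
- Loc4: South Co. compares 15, 5, 3, 8, 9 and picks V; North Co. would get 10.
- Loc5: South Co. compares 14, 8, 1, 2, 11 and picks V; North Co. would get 12.
North Co.'s induced payoffs are 3, 5, 3, 10, 12, so North Co. commits to Loc5. Subgame-perfect outcome: (Loc5, V) with payoffs (12, 14).
For the simultaneous game, intersect best replies.
North Co.'s best replies: V→Loc5; W→Loc2; X→Loc5; Y→Loc3; Z→Loc5.
South Co.'s best replies: Loc1→Z; Loc2→V; Loc3→W; Loc4→V; Loc5→V.
Only (Loc5, V) has each player best-responding; Nash payoffs (12, 14).
North Co.'s commitment gain: 12 − 12 = 0.

0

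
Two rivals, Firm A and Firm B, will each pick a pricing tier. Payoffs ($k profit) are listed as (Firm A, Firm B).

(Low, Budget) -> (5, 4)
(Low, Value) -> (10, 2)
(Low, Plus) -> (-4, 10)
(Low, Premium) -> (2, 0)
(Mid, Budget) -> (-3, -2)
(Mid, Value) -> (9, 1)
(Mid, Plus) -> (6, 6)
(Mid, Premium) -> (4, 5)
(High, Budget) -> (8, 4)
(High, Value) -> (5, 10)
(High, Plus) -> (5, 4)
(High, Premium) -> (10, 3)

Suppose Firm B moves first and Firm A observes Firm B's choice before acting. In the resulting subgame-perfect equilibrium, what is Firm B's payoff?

Work backward from Firm A's decision.
- Budget → Firm A plays High (best of 5, -3, 8); Firm B gets 4.
- Value → Firm A plays Low (best of 10, 9, 5); Firm B gets 2.
- Plus → Firm A plays Mid (best of -4, 6, 5); Firm B gets 6.
- Premium → Firm A plays High (best of 2, 4, 10); Firm B gets 3.
Maximizing over 4, 2, 6, 3, Firm B chooses Plus. Subgame-perfect outcome: (Mid, Plus) with payoffs (6, 6).

6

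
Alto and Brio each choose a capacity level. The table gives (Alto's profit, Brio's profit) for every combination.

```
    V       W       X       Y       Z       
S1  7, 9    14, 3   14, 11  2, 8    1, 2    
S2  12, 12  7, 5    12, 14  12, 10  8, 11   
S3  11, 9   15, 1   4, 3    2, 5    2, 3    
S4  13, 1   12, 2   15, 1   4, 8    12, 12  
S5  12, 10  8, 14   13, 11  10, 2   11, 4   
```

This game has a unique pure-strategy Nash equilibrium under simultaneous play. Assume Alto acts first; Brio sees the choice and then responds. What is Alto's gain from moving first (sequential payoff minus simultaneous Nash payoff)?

Backward induction with Alto moving first.
- S1: BR = X, leader payoff 14.
- S2: BR = X, leader payoff 12.
- S3: BR = V, leader payoff 11.
- S4: BR = Z, leader payoff 12.
- S5: BR = W, leader payoff 8.
Among 14, 12, 11, 12, 8, the best is 14 at S1. Subgame-perfect outcome: (S1, X) with payoffs (14, 11).
Under simultaneous play:
Alto's best replies: V→S4; W→S3; X→S4; Y→S2; Z→S4.
Brio's best replies: S1→X; S2→X; S3→V; S4→Z; S5→W.
The unique mutual best reply is (S4, Z), giving (12, 12).
Alto's commitment gain: 14 − 12 = 2.

2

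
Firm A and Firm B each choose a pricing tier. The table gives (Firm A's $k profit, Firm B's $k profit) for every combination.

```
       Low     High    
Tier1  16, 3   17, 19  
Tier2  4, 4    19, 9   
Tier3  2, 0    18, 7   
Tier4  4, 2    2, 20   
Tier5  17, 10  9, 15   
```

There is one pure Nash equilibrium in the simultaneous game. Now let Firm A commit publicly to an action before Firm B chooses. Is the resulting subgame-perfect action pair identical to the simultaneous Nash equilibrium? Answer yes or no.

yes

Firm B best-responds to each possible Firm A move:
- Tier1: Firm B compares 3, 19 and picks High; Firm A would get 17.
- Tier2: Firm B compares 4, 9 and picks High; Firm A would get 19.
- Tier3: Firm B compares 0, 7 and picks High; Firm A would get 18.
- Tier4: Firm B compares 2, 20 and picks High; Firm A would get 2.
- Tier5: Firm B compares 10, 15 and picks High; Firm A would get 9.
Among 17, 19, 18, 2, 9, the best is 19 at Tier2. Subgame-perfect outcome: (Tier2, High) with payoffs (19, 9).
Now find the simultaneous Nash equilibrium.
Firm A's best replies: Low→Tier5; High→Tier2.
Firm B's best replies: Tier1→High; Tier2→High; Tier3→High; Tier4→High; Tier5→High.
The unique mutual best reply is (Tier2, High), giving (19, 9).
Sequential outcome (Tier2, High) coincides with the Nash profile (Tier2, High).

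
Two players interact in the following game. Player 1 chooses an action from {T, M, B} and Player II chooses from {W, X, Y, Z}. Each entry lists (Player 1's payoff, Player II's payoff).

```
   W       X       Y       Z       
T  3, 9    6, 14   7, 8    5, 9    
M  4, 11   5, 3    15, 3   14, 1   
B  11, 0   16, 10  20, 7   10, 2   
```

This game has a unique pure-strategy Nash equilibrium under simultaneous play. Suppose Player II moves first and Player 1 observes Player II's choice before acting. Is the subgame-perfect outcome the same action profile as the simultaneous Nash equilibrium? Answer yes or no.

yes

Backward induction with Player II moving first.
- W → Player 1 plays B (best of 3, 4, 11); Player II gets 0.
- X → Player 1 plays B (best of 6, 5, 16); Player II gets 10.
- Y → Player 1 plays B (best of 7, 15, 20); Player II gets 7.
- Z → Player 1 plays M (best of 5, 14, 10); Player II gets 1.
Player II's induced payoffs are 0, 10, 7, 1, so Player II commits to X. Subgame-perfect outcome: (B, X) with payoffs (16, 10).
Now find the simultaneous Nash equilibrium.
Player 1's best replies: W→B; X→B; Y→B; Z→M.
Player II's best replies: T→X; M→W; B→X.
Only (B, X) has each player best-responding; Nash payoffs (16, 10).
Sequential outcome (B, X) coincides with the Nash profile (B, X).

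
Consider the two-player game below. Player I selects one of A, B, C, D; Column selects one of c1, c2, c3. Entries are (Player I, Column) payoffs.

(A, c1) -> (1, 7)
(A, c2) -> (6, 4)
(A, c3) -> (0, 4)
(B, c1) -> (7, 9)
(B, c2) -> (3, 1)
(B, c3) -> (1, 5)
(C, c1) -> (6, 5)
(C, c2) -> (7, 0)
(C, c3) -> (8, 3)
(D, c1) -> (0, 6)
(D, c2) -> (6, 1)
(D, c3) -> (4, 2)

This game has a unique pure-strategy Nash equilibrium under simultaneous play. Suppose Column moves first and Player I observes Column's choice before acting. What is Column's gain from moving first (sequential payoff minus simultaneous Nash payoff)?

0

Backward induction with Column moving first.
- c1 → Player I plays B (best of 1, 7, 6, 0); Column gets 9.
- c2 → Player I plays C (best of 6, 3, 7, 6); Column gets 0.
- c3 → Player I plays C (best of 0, 1, 8, 4); Column gets 3.
Among 9, 0, 3, the best is 9 at c1. Subgame-perfect outcome: (B, c1) with payoffs (7, 9).
Under simultaneous play:
Player I's best replies: c1→B; c2→C; c3→C.
Column's best replies: A→c1; B→c1; C→c1; D→c1.
Only (B, c1) has each player best-responding; Nash payoffs (7, 9).
Column's commitment gain: 9 − 9 = 0.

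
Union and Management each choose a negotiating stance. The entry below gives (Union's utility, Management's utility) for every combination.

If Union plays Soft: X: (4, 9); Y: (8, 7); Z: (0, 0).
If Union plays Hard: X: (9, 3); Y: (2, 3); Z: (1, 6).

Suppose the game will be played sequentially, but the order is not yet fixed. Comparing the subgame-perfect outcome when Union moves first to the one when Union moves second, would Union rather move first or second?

second

If Union leads: Management's best replies are Soft→X, Hard→Z; Union's induced payoffs 4, 1; outcome (Soft, X), payoffs (4, 9).
If Management leads: Union's best replies are X→Hard, Y→Soft, Z→Hard; Management's induced payoffs 3, 7, 6; outcome (Soft, Y), payoffs (8, 7).
Union gets 4 moving first and 8 moving second, so Union prefers to move second.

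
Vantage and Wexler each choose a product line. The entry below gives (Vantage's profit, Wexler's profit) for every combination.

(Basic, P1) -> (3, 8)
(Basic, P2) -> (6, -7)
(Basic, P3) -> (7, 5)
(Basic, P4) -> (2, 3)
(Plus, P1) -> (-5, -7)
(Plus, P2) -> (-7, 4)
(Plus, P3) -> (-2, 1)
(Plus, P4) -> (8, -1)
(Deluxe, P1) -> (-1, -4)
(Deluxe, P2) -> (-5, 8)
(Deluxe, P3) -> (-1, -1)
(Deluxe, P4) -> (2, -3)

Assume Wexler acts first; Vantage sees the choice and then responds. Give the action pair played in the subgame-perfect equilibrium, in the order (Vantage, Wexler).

(Basic, P1)

Vantage best-responds to each possible Wexler move:
- P1: Vantage compares 3, -5, -1 and picks Basic; Wexler would get 8.
- P2: Vantage compares 6, -7, -5 and picks Basic; Wexler would get -7.
- P3: Vantage compares 7, -2, -1 and picks Basic; Wexler would get 5.
- P4: Vantage compares 2, 8, 2 and picks Plus; Wexler would get -1.
Maximizing over 8, -7, 5, -1, Wexler chooses P1. Subgame-perfect outcome: (Basic, P1) with payoffs (3, 8).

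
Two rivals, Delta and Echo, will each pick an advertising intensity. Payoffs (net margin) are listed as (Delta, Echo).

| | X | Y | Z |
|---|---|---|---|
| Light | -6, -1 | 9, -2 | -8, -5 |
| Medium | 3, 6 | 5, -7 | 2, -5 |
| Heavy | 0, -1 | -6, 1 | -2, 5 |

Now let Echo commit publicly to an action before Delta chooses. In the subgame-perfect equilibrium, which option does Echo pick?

Work backward from Delta's decision.
- X: Delta compares -6, 3, 0 and picks Medium; Echo would get 6.
- Y: Delta compares 9, 5, -6 and picks Light; Echo would get -2.
- Z: Delta compares -8, 2, -2 and picks Medium; Echo would get -5.
Echo's induced payoffs are 6, -2, -5, so Echo commits to X. Subgame-perfect outcome: (Medium, X) with payoffs (3, 6).

X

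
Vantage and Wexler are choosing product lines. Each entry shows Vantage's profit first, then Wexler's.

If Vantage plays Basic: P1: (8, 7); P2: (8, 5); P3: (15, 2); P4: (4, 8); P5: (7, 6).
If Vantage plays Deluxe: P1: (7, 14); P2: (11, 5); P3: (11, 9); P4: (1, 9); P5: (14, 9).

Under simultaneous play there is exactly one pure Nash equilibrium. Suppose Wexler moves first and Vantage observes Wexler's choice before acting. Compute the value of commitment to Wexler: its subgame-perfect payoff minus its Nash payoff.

Work backward from Vantage's decision.
- P1: BR = Basic, leader payoff 7.
- P2: BR = Deluxe, leader payoff 5.
- P3: BR = Basic, leader payoff 2.
- P4: BR = Basic, leader payoff 8.
- P5: BR = Deluxe, leader payoff 9.
Wexler's induced payoffs are 7, 5, 2, 8, 9, so Wexler commits to P5. Subgame-perfect outcome: (Deluxe, P5) with payoffs (14, 9).
Under simultaneous play:
Vantage's best replies: P1→Basic; P2→Deluxe; P3→Basic; P4→Basic; P5→Deluxe.
Wexler's best replies: Basic→P4; Deluxe→P1.
The unique mutual best reply is (Basic, P4), giving (4, 8).
Wexler's commitment gain: 9 − 8 = 1.

1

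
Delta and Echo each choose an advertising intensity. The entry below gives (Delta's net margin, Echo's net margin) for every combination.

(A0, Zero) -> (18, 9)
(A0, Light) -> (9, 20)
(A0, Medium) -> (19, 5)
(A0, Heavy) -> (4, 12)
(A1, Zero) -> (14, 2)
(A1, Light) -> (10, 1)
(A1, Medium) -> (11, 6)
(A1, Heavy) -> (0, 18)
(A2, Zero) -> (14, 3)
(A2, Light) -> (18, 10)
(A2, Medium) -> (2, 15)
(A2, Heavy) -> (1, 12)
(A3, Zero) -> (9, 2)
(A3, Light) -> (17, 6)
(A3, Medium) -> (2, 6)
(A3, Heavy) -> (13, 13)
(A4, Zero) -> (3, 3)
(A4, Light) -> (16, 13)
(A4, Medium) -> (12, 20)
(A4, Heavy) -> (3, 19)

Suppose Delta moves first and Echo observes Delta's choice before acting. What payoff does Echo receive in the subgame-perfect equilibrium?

Solve by backward induction (Delta leads).
- A0: Echo compares 9, 20, 5, 12 and picks Light; Delta would get 9.
- A1: Echo compares 2, 1, 6, 18 and picks Heavy; Delta would get 0.
- A2: Echo compares 3, 10, 15, 12 and picks Medium; Delta would get 2.
- A3: Echo compares 2, 6, 6, 13 and picks Heavy; Delta would get 13.
- A4: Echo compares 3, 13, 20, 19 and picks Medium; Delta would get 12.
Delta's induced payoffs are 9, 0, 2, 13, 12, so Delta commits to A3. Subgame-perfect outcome: (A3, Heavy) with payoffs (13, 13).

13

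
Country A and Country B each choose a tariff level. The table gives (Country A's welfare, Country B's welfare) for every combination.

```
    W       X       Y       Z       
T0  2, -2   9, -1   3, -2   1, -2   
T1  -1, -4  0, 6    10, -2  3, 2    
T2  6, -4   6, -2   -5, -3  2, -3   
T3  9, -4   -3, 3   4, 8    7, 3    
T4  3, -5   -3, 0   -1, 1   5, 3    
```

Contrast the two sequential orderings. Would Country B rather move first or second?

If Country A leads: Country B's best replies are T0→X, T1→X, T2→X, T3→Y, T4→Z; Country A's induced payoffs 9, 0, 6, 4, 5; outcome (T0, X), payoffs (9, -1).
If Country B leads: Country A's best replies are W→T3, X→T0, Y→T1, Z→T3; Country B's induced payoffs -4, -1, -2, 3; outcome (T3, Z), payoffs (7, 3).
Country B gets 3 moving first and -1 moving second, so Country B prefers to move first.

first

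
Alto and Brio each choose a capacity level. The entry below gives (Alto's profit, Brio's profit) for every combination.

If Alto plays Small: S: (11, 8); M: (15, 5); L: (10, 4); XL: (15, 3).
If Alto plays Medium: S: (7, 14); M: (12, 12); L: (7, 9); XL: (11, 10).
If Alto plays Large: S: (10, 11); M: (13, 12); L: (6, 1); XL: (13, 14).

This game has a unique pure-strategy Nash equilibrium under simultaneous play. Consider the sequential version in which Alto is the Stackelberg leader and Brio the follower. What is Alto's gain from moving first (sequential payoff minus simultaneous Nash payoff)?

Solve by backward induction (Alto leads).
- Small: Brio compares 8, 5, 4, 3 and picks S; Alto would get 11.
- Medium: Brio compares 14, 12, 9, 10 and picks S; Alto would get 7.
- Large: Brio compares 11, 12, 1, 14 and picks XL; Alto would get 13.
Maximizing over 11, 7, 13, Alto chooses Large. Subgame-perfect outcome: (Large, XL) with payoffs (13, 14).
Under simultaneous play:
Alto's best replies: S→Small; M→Small; L→Small; XL→Small.
Brio's best replies: Small→S; Medium→S; Large→XL.
The unique mutual best reply is (Small, S), giving (11, 8).
Alto's commitment gain: 13 − 11 = 2.

2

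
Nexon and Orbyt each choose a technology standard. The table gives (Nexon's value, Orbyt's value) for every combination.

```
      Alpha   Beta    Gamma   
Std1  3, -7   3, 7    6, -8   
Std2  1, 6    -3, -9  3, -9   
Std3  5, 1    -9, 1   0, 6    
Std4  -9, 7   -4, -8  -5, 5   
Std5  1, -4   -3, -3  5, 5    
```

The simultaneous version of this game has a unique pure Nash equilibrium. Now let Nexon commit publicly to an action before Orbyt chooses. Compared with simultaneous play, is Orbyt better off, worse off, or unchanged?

Orbyt best-responds to each possible Nexon move:
- Std1: Orbyt compares -7, 7, -8 and picks Beta; Nexon would get 3.
- Std2: Orbyt compares 6, -9, -9 and picks Alpha; Nexon would get 1.
- Std3: Orbyt compares 1, 1, 6 and picks Gamma; Nexon would get 0.
- Std4: Orbyt compares 7, -8, 5 and picks Alpha; Nexon would get -9.
- Std5: Orbyt compares -4, -3, 5 and picks Gamma; Nexon would get 5.
Among 3, 1, 0, -9, 5, the best is 5 at Std5. Subgame-perfect outcome: (Std5, Gamma) with payoffs (5, 5).
For the simultaneous game, intersect best replies.
Nexon's best replies: Alpha→Std3; Beta→Std1; Gamma→Std1.
Orbyt's best replies: Std1→Beta; Std2→Alpha; Std3→Gamma; Std4→Alpha; Std5→Gamma.
Only (Std1, Beta) has each player best-responding; Nash payoffs (3, 7).
Orbyt earns 5 sequentially versus 7 at the Nash outcome: worse off.

worse off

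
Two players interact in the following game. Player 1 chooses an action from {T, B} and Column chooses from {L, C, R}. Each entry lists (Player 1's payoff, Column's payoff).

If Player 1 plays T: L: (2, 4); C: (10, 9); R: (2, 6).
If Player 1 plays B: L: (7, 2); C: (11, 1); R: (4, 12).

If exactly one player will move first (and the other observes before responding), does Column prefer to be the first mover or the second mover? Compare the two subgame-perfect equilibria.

If Player 1 leads: Column's best replies are T→C, B→R; Player 1's induced payoffs 10, 4; outcome (T, C), payoffs (10, 9).
If Column leads: Player 1's best replies are L→B, C→B, R→B; Column's induced payoffs 2, 1, 12; outcome (B, R), payoffs (4, 12).
Column gets 12 moving first and 9 moving second, so Column prefers to move first.

first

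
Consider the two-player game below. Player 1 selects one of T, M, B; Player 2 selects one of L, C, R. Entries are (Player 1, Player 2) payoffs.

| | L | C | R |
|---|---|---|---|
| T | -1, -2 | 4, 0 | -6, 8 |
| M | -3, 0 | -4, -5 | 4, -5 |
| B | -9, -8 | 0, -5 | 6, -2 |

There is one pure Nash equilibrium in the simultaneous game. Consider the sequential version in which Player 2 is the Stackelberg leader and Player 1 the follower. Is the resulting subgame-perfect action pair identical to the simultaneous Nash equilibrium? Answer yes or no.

no

Backward induction with Player 2 moving first.
- L: Player 1 compares -1, -3, -9 and picks T; Player 2 would get -2.
- C: Player 1 compares 4, -4, 0 and picks T; Player 2 would get 0.
- R: Player 1 compares -6, 4, 6 and picks B; Player 2 would get -2.
Among -2, 0, -2, the best is 0 at C. Subgame-perfect outcome: (T, C) with payoffs (4, 0).
For the simultaneous game, intersect best replies.
Player 1's best replies: L→T; C→T; R→B.
Player 2's best replies: T→R; M→L; B→R.
The unique mutual best reply is (B, R), giving (6, -2).
Sequential outcome (T, C) differs from the Nash profile (B, R).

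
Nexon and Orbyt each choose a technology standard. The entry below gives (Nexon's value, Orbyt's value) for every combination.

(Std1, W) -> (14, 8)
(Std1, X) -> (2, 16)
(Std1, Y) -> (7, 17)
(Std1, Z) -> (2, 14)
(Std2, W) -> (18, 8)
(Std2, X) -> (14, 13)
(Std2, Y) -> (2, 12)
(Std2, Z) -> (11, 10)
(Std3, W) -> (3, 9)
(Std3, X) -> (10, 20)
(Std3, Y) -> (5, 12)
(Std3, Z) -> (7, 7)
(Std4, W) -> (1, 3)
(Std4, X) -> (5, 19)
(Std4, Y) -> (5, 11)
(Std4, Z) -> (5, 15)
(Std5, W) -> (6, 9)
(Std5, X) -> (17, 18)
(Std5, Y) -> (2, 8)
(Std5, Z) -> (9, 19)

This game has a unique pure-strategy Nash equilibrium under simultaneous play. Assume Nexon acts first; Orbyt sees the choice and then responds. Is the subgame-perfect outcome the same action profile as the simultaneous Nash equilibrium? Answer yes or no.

no

Solve by backward induction (Nexon leads).
- Std1: BR = Y, leader payoff 7.
- Std2: BR = X, leader payoff 14.
- Std3: BR = X, leader payoff 10.
- Std4: BR = X, leader payoff 5.
- Std5: BR = Z, leader payoff 9.
Maximizing over 7, 14, 10, 5, 9, Nexon chooses Std2. Subgame-perfect outcome: (Std2, X) with payoffs (14, 13).
For the simultaneous game, intersect best replies.
Nexon's best replies: W→Std2; X→Std5; Y→Std1; Z→Std2.
Orbyt's best replies: Std1→Y; Std2→X; Std3→X; Std4→X; Std5→Z.
Only (Std1, Y) has each player best-responding; Nash payoffs (7, 17).
Sequential outcome (Std2, X) differs from the Nash profile (Std1, Y).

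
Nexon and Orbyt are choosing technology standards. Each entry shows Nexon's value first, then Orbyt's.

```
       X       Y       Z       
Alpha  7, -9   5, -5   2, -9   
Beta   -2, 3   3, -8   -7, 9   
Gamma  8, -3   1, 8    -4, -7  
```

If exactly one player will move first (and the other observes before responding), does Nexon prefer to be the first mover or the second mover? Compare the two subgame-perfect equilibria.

If Nexon leads: Orbyt's best replies are Alpha→Y, Beta→Z, Gamma→Y; Nexon's induced payoffs 5, -7, 1; outcome (Alpha, Y), payoffs (5, -5).
If Orbyt leads: Nexon's best replies are X→Gamma, Y→Alpha, Z→Alpha; Orbyt's induced payoffs -3, -5, -9; outcome (Gamma, X), payoffs (8, -3).
Nexon gets 5 moving first and 8 moving second, so Nexon prefers to move second.

second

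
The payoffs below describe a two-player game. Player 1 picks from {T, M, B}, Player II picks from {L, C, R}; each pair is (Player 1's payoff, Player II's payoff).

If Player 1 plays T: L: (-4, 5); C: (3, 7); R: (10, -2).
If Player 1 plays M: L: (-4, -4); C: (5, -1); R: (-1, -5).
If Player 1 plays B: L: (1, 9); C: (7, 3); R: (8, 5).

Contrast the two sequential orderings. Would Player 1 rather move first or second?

If Player 1 leads: Player II's best replies are T→C, M→C, B→L; Player 1's induced payoffs 3, 5, 1; outcome (M, C), payoffs (5, -1).
If Player II leads: Player 1's best replies are L→B, C→B, R→T; Player II's induced payoffs 9, 3, -2; outcome (B, L), payoffs (1, 9).
Player 1 gets 5 moving first and 1 moving second, so Player 1 prefers to move first.

first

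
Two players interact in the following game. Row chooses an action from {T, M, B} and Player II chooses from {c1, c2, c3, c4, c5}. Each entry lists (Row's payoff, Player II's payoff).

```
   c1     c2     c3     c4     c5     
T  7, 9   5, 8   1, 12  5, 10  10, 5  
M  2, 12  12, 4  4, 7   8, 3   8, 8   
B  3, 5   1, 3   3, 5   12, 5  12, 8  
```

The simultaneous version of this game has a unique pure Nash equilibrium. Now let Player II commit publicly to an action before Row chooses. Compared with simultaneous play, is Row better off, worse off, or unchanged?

worse off

Solve by backward induction (Player II leads).
- c1: Row compares 7, 2, 3 and picks T; Player II would get 9.
- c2: Row compares 5, 12, 1 and picks M; Player II would get 4.
- c3: Row compares 1, 4, 3 and picks M; Player II would get 7.
- c4: Row compares 5, 8, 12 and picks B; Player II would get 5.
- c5: Row compares 10, 8, 12 and picks B; Player II would get 8.
Maximizing over 9, 4, 7, 5, 8, Player II chooses c1. Subgame-perfect outcome: (T, c1) with payoffs (7, 9).
Under simultaneous play:
Row's best replies: c1→T; c2→M; c3→M; c4→B; c5→B.
Player II's best replies: T→c3; M→c1; B→c5.
Only (B, c5) has each player best-responding; Nash payoffs (12, 8).
Row earns 7 sequentially versus 12 at the Nash outcome: worse off.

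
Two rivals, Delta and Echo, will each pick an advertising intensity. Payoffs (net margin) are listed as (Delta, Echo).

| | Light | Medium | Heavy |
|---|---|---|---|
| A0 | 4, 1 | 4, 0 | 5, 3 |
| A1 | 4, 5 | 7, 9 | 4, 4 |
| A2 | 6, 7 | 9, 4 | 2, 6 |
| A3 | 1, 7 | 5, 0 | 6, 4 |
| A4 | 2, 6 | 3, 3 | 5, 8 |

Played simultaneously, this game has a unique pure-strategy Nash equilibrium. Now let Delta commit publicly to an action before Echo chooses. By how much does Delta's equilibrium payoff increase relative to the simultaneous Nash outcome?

1

Work backward from Echo's decision.
- A0: Echo compares 1, 0, 3 and picks Heavy; Delta would get 5.
- A1: Echo compares 5, 9, 4 and picks Medium; Delta would get 7.
- A2: Echo compares 7, 4, 6 and picks Light; Delta would get 6.
- A3: Echo compares 7, 0, 4 and picks Light; Delta would get 1.
- A4: Echo compares 6, 3, 8 and picks Heavy; Delta would get 5.
Maximizing over 5, 7, 6, 1, 5, Delta chooses A1. Subgame-perfect outcome: (A1, Medium) with payoffs (7, 9).
For the simultaneous game, intersect best replies.
Delta's best replies: Light→A2; Medium→A2; Heavy→A3.
Echo's best replies: A0→Heavy; A1→Medium; A2→Light; A3→Light; A4→Heavy.
Only (A2, Light) has each player best-responding; Nash payoffs (6, 7).
Delta's commitment gain: 7 − 6 = 1.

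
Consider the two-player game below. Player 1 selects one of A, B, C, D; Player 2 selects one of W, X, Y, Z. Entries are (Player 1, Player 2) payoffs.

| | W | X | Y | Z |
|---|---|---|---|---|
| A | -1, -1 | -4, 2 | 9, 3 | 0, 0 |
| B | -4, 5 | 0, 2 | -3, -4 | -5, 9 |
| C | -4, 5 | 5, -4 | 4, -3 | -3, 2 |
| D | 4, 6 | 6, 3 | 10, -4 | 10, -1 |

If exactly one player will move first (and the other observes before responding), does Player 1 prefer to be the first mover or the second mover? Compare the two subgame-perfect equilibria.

first

If Player 1 leads: Player 2's best replies are A→Y, B→Z, C→W, D→W; Player 1's induced payoffs 9, -5, -4, 4; outcome (A, Y), payoffs (9, 3).
If Player 2 leads: Player 1's best replies are W→D, X→D, Y→D, Z→D; Player 2's induced payoffs 6, 3, -4, -1; outcome (D, W), payoffs (4, 6).
Player 1 gets 9 moving first and 4 moving second, so Player 1 prefers to move first.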